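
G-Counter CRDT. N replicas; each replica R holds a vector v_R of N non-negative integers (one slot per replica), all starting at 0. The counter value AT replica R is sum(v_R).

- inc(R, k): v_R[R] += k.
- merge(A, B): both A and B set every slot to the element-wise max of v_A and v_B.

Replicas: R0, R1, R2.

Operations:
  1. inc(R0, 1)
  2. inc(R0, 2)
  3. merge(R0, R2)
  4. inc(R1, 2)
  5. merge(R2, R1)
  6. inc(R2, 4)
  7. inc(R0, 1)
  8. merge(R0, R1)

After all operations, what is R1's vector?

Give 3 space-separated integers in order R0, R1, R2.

Op 1: inc R0 by 1 -> R0=(1,0,0) value=1
Op 2: inc R0 by 2 -> R0=(3,0,0) value=3
Op 3: merge R0<->R2 -> R0=(3,0,0) R2=(3,0,0)
Op 4: inc R1 by 2 -> R1=(0,2,0) value=2
Op 5: merge R2<->R1 -> R2=(3,2,0) R1=(3,2,0)
Op 6: inc R2 by 4 -> R2=(3,2,4) value=9
Op 7: inc R0 by 1 -> R0=(4,0,0) value=4
Op 8: merge R0<->R1 -> R0=(4,2,0) R1=(4,2,0)

Answer: 4 2 0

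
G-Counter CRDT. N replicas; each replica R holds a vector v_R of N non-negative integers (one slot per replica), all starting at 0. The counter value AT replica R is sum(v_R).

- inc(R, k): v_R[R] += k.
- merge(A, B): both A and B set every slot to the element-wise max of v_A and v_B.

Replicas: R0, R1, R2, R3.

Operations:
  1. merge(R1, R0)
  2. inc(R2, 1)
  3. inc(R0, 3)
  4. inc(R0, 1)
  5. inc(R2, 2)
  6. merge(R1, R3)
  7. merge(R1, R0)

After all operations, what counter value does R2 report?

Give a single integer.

Op 1: merge R1<->R0 -> R1=(0,0,0,0) R0=(0,0,0,0)
Op 2: inc R2 by 1 -> R2=(0,0,1,0) value=1
Op 3: inc R0 by 3 -> R0=(3,0,0,0) value=3
Op 4: inc R0 by 1 -> R0=(4,0,0,0) value=4
Op 5: inc R2 by 2 -> R2=(0,0,3,0) value=3
Op 6: merge R1<->R3 -> R1=(0,0,0,0) R3=(0,0,0,0)
Op 7: merge R1<->R0 -> R1=(4,0,0,0) R0=(4,0,0,0)

Answer: 3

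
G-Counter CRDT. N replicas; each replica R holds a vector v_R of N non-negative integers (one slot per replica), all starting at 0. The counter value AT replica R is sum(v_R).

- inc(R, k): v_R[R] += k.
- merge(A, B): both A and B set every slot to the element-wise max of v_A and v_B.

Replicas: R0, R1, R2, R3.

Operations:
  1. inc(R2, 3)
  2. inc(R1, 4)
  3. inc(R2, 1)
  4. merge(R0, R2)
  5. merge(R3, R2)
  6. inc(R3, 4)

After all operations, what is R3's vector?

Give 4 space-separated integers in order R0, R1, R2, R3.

Answer: 0 0 4 4

Derivation:
Op 1: inc R2 by 3 -> R2=(0,0,3,0) value=3
Op 2: inc R1 by 4 -> R1=(0,4,0,0) value=4
Op 3: inc R2 by 1 -> R2=(0,0,4,0) value=4
Op 4: merge R0<->R2 -> R0=(0,0,4,0) R2=(0,0,4,0)
Op 5: merge R3<->R2 -> R3=(0,0,4,0) R2=(0,0,4,0)
Op 6: inc R3 by 4 -> R3=(0,0,4,4) value=8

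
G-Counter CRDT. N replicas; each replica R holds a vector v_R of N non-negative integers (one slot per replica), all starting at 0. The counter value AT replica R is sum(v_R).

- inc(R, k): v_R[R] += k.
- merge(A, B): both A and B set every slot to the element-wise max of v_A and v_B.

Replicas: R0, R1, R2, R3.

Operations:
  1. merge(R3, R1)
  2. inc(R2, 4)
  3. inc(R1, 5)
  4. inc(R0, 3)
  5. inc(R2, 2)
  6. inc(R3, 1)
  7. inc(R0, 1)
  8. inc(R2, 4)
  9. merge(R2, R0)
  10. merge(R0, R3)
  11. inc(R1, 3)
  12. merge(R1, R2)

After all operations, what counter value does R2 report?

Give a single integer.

Op 1: merge R3<->R1 -> R3=(0,0,0,0) R1=(0,0,0,0)
Op 2: inc R2 by 4 -> R2=(0,0,4,0) value=4
Op 3: inc R1 by 5 -> R1=(0,5,0,0) value=5
Op 4: inc R0 by 3 -> R0=(3,0,0,0) value=3
Op 5: inc R2 by 2 -> R2=(0,0,6,0) value=6
Op 6: inc R3 by 1 -> R3=(0,0,0,1) value=1
Op 7: inc R0 by 1 -> R0=(4,0,0,0) value=4
Op 8: inc R2 by 4 -> R2=(0,0,10,0) value=10
Op 9: merge R2<->R0 -> R2=(4,0,10,0) R0=(4,0,10,0)
Op 10: merge R0<->R3 -> R0=(4,0,10,1) R3=(4,0,10,1)
Op 11: inc R1 by 3 -> R1=(0,8,0,0) value=8
Op 12: merge R1<->R2 -> R1=(4,8,10,0) R2=(4,8,10,0)

Answer: 22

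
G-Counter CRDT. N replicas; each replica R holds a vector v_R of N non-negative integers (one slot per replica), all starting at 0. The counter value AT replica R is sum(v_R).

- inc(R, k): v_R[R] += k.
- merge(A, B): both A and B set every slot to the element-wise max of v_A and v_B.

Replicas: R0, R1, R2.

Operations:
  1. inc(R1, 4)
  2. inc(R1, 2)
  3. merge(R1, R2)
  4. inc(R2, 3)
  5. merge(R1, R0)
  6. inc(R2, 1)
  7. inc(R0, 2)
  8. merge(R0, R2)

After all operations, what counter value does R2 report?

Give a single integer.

Answer: 12

Derivation:
Op 1: inc R1 by 4 -> R1=(0,4,0) value=4
Op 2: inc R1 by 2 -> R1=(0,6,0) value=6
Op 3: merge R1<->R2 -> R1=(0,6,0) R2=(0,6,0)
Op 4: inc R2 by 3 -> R2=(0,6,3) value=9
Op 5: merge R1<->R0 -> R1=(0,6,0) R0=(0,6,0)
Op 6: inc R2 by 1 -> R2=(0,6,4) value=10
Op 7: inc R0 by 2 -> R0=(2,6,0) value=8
Op 8: merge R0<->R2 -> R0=(2,6,4) R2=(2,6,4)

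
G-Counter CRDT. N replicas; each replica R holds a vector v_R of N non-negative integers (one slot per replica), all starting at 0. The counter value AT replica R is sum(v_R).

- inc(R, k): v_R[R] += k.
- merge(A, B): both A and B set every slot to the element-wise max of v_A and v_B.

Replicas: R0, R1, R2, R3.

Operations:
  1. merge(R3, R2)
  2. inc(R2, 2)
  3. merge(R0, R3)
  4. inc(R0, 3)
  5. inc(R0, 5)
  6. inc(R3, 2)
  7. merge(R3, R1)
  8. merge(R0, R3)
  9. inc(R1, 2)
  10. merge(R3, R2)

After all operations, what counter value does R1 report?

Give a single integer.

Answer: 4

Derivation:
Op 1: merge R3<->R2 -> R3=(0,0,0,0) R2=(0,0,0,0)
Op 2: inc R2 by 2 -> R2=(0,0,2,0) value=2
Op 3: merge R0<->R3 -> R0=(0,0,0,0) R3=(0,0,0,0)
Op 4: inc R0 by 3 -> R0=(3,0,0,0) value=3
Op 5: inc R0 by 5 -> R0=(8,0,0,0) value=8
Op 6: inc R3 by 2 -> R3=(0,0,0,2) value=2
Op 7: merge R3<->R1 -> R3=(0,0,0,2) R1=(0,0,0,2)
Op 8: merge R0<->R3 -> R0=(8,0,0,2) R3=(8,0,0,2)
Op 9: inc R1 by 2 -> R1=(0,2,0,2) value=4
Op 10: merge R3<->R2 -> R3=(8,0,2,2) R2=(8,0,2,2)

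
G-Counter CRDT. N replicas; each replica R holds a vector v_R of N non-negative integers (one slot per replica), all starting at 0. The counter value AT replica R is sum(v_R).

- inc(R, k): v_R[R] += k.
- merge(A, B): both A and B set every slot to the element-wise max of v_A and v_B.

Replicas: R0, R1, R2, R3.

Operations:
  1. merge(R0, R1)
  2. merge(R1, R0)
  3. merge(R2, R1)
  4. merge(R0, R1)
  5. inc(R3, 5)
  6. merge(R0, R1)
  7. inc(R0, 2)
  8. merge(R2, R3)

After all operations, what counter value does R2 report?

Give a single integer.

Answer: 5

Derivation:
Op 1: merge R0<->R1 -> R0=(0,0,0,0) R1=(0,0,0,0)
Op 2: merge R1<->R0 -> R1=(0,0,0,0) R0=(0,0,0,0)
Op 3: merge R2<->R1 -> R2=(0,0,0,0) R1=(0,0,0,0)
Op 4: merge R0<->R1 -> R0=(0,0,0,0) R1=(0,0,0,0)
Op 5: inc R3 by 5 -> R3=(0,0,0,5) value=5
Op 6: merge R0<->R1 -> R0=(0,0,0,0) R1=(0,0,0,0)
Op 7: inc R0 by 2 -> R0=(2,0,0,0) value=2
Op 8: merge R2<->R3 -> R2=(0,0,0,5) R3=(0,0,0,5)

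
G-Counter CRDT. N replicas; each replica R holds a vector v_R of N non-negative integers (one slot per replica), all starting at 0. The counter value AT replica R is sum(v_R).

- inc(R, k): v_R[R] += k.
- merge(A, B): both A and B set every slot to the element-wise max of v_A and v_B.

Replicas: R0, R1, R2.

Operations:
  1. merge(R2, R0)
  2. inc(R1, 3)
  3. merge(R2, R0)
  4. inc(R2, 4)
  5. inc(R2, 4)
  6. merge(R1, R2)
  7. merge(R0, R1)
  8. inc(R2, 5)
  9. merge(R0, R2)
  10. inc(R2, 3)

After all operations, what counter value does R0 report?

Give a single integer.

Op 1: merge R2<->R0 -> R2=(0,0,0) R0=(0,0,0)
Op 2: inc R1 by 3 -> R1=(0,3,0) value=3
Op 3: merge R2<->R0 -> R2=(0,0,0) R0=(0,0,0)
Op 4: inc R2 by 4 -> R2=(0,0,4) value=4
Op 5: inc R2 by 4 -> R2=(0,0,8) value=8
Op 6: merge R1<->R2 -> R1=(0,3,8) R2=(0,3,8)
Op 7: merge R0<->R1 -> R0=(0,3,8) R1=(0,3,8)
Op 8: inc R2 by 5 -> R2=(0,3,13) value=16
Op 9: merge R0<->R2 -> R0=(0,3,13) R2=(0,3,13)
Op 10: inc R2 by 3 -> R2=(0,3,16) value=19

Answer: 16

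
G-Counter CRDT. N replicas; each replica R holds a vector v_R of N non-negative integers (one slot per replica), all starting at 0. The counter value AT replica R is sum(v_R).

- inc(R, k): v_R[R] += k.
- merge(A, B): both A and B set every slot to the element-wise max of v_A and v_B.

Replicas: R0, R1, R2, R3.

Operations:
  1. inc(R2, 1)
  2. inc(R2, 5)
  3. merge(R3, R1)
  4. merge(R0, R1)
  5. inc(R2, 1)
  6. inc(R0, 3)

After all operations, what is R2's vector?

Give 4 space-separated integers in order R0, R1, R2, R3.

Answer: 0 0 7 0

Derivation:
Op 1: inc R2 by 1 -> R2=(0,0,1,0) value=1
Op 2: inc R2 by 5 -> R2=(0,0,6,0) value=6
Op 3: merge R3<->R1 -> R3=(0,0,0,0) R1=(0,0,0,0)
Op 4: merge R0<->R1 -> R0=(0,0,0,0) R1=(0,0,0,0)
Op 5: inc R2 by 1 -> R2=(0,0,7,0) value=7
Op 6: inc R0 by 3 -> R0=(3,0,0,0) value=3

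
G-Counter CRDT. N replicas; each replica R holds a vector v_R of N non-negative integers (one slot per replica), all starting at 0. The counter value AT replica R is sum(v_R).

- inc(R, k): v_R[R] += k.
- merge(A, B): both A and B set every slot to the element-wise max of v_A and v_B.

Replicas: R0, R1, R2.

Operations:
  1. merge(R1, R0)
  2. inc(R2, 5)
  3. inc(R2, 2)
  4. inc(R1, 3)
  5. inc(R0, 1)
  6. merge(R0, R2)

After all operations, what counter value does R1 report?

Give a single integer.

Answer: 3

Derivation:
Op 1: merge R1<->R0 -> R1=(0,0,0) R0=(0,0,0)
Op 2: inc R2 by 5 -> R2=(0,0,5) value=5
Op 3: inc R2 by 2 -> R2=(0,0,7) value=7
Op 4: inc R1 by 3 -> R1=(0,3,0) value=3
Op 5: inc R0 by 1 -> R0=(1,0,0) value=1
Op 6: merge R0<->R2 -> R0=(1,0,7) R2=(1,0,7)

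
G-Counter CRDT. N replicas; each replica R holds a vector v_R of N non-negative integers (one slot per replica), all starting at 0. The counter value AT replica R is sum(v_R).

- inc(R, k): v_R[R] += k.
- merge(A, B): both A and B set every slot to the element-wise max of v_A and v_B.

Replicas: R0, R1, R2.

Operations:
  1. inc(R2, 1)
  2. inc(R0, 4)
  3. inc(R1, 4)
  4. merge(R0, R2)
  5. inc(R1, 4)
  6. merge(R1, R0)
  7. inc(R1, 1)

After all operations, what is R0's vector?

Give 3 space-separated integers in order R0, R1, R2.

Answer: 4 8 1

Derivation:
Op 1: inc R2 by 1 -> R2=(0,0,1) value=1
Op 2: inc R0 by 4 -> R0=(4,0,0) value=4
Op 3: inc R1 by 4 -> R1=(0,4,0) value=4
Op 4: merge R0<->R2 -> R0=(4,0,1) R2=(4,0,1)
Op 5: inc R1 by 4 -> R1=(0,8,0) value=8
Op 6: merge R1<->R0 -> R1=(4,8,1) R0=(4,8,1)
Op 7: inc R1 by 1 -> R1=(4,9,1) value=14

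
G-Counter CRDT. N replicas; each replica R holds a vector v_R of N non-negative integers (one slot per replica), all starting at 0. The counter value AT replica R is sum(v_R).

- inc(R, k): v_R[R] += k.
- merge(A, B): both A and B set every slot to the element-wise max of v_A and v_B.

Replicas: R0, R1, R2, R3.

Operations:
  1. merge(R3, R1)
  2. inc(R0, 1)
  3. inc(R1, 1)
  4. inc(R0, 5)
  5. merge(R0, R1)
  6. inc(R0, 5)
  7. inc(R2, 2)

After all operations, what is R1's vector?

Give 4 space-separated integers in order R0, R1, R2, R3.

Answer: 6 1 0 0

Derivation:
Op 1: merge R3<->R1 -> R3=(0,0,0,0) R1=(0,0,0,0)
Op 2: inc R0 by 1 -> R0=(1,0,0,0) value=1
Op 3: inc R1 by 1 -> R1=(0,1,0,0) value=1
Op 4: inc R0 by 5 -> R0=(6,0,0,0) value=6
Op 5: merge R0<->R1 -> R0=(6,1,0,0) R1=(6,1,0,0)
Op 6: inc R0 by 5 -> R0=(11,1,0,0) value=12
Op 7: inc R2 by 2 -> R2=(0,0,2,0) value=2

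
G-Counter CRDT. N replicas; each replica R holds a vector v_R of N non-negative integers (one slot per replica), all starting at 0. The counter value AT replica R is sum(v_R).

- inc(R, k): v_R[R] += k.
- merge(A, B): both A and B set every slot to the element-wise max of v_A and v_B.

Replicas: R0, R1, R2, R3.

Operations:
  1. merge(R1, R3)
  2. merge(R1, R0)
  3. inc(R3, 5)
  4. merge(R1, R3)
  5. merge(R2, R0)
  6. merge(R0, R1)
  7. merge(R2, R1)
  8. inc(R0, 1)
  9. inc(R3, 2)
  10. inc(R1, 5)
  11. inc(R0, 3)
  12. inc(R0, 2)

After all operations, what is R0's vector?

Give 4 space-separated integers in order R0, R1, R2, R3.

Op 1: merge R1<->R3 -> R1=(0,0,0,0) R3=(0,0,0,0)
Op 2: merge R1<->R0 -> R1=(0,0,0,0) R0=(0,0,0,0)
Op 3: inc R3 by 5 -> R3=(0,0,0,5) value=5
Op 4: merge R1<->R3 -> R1=(0,0,0,5) R3=(0,0,0,5)
Op 5: merge R2<->R0 -> R2=(0,0,0,0) R0=(0,0,0,0)
Op 6: merge R0<->R1 -> R0=(0,0,0,5) R1=(0,0,0,5)
Op 7: merge R2<->R1 -> R2=(0,0,0,5) R1=(0,0,0,5)
Op 8: inc R0 by 1 -> R0=(1,0,0,5) value=6
Op 9: inc R3 by 2 -> R3=(0,0,0,7) value=7
Op 10: inc R1 by 5 -> R1=(0,5,0,5) value=10
Op 11: inc R0 by 3 -> R0=(4,0,0,5) value=9
Op 12: inc R0 by 2 -> R0=(6,0,0,5) value=11

Answer: 6 0 0 5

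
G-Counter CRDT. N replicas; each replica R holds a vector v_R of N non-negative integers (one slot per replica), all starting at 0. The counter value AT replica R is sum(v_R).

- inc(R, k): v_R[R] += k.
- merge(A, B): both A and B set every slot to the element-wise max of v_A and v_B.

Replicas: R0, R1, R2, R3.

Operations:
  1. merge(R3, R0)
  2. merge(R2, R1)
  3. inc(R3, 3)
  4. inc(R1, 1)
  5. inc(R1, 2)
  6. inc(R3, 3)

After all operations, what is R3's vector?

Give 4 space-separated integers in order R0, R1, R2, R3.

Op 1: merge R3<->R0 -> R3=(0,0,0,0) R0=(0,0,0,0)
Op 2: merge R2<->R1 -> R2=(0,0,0,0) R1=(0,0,0,0)
Op 3: inc R3 by 3 -> R3=(0,0,0,3) value=3
Op 4: inc R1 by 1 -> R1=(0,1,0,0) value=1
Op 5: inc R1 by 2 -> R1=(0,3,0,0) value=3
Op 6: inc R3 by 3 -> R3=(0,0,0,6) value=6

Answer: 0 0 0 6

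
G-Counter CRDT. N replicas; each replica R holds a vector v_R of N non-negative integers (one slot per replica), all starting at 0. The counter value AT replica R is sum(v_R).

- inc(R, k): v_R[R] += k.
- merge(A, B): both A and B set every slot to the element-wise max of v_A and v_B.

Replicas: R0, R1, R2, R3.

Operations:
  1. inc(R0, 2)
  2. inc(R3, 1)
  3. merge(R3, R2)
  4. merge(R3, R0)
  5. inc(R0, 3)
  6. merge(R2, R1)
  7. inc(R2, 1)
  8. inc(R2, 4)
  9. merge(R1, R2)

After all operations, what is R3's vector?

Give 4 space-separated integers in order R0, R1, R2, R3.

Op 1: inc R0 by 2 -> R0=(2,0,0,0) value=2
Op 2: inc R3 by 1 -> R3=(0,0,0,1) value=1
Op 3: merge R3<->R2 -> R3=(0,0,0,1) R2=(0,0,0,1)
Op 4: merge R3<->R0 -> R3=(2,0,0,1) R0=(2,0,0,1)
Op 5: inc R0 by 3 -> R0=(5,0,0,1) value=6
Op 6: merge R2<->R1 -> R2=(0,0,0,1) R1=(0,0,0,1)
Op 7: inc R2 by 1 -> R2=(0,0,1,1) value=2
Op 8: inc R2 by 4 -> R2=(0,0,5,1) value=6
Op 9: merge R1<->R2 -> R1=(0,0,5,1) R2=(0,0,5,1)

Answer: 2 0 0 1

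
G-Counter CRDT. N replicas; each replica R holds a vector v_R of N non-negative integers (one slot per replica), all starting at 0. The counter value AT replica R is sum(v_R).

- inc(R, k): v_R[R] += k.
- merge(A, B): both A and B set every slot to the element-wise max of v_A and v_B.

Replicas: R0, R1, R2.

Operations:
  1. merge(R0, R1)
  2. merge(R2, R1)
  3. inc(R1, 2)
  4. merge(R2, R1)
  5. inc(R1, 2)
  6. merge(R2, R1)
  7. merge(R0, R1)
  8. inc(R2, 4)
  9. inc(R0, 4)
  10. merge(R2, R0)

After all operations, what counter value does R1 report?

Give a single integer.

Op 1: merge R0<->R1 -> R0=(0,0,0) R1=(0,0,0)
Op 2: merge R2<->R1 -> R2=(0,0,0) R1=(0,0,0)
Op 3: inc R1 by 2 -> R1=(0,2,0) value=2
Op 4: merge R2<->R1 -> R2=(0,2,0) R1=(0,2,0)
Op 5: inc R1 by 2 -> R1=(0,4,0) value=4
Op 6: merge R2<->R1 -> R2=(0,4,0) R1=(0,4,0)
Op 7: merge R0<->R1 -> R0=(0,4,0) R1=(0,4,0)
Op 8: inc R2 by 4 -> R2=(0,4,4) value=8
Op 9: inc R0 by 4 -> R0=(4,4,0) value=8
Op 10: merge R2<->R0 -> R2=(4,4,4) R0=(4,4,4)

Answer: 4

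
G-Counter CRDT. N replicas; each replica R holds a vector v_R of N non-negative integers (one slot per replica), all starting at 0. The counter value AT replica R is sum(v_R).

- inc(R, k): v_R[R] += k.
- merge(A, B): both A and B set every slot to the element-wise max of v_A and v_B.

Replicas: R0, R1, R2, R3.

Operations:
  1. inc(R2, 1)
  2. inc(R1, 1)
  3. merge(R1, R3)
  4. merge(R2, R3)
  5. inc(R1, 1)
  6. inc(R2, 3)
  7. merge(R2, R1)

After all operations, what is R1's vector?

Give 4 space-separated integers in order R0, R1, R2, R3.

Answer: 0 2 4 0

Derivation:
Op 1: inc R2 by 1 -> R2=(0,0,1,0) value=1
Op 2: inc R1 by 1 -> R1=(0,1,0,0) value=1
Op 3: merge R1<->R3 -> R1=(0,1,0,0) R3=(0,1,0,0)
Op 4: merge R2<->R3 -> R2=(0,1,1,0) R3=(0,1,1,0)
Op 5: inc R1 by 1 -> R1=(0,2,0,0) value=2
Op 6: inc R2 by 3 -> R2=(0,1,4,0) value=5
Op 7: merge R2<->R1 -> R2=(0,2,4,0) R1=(0,2,4,0)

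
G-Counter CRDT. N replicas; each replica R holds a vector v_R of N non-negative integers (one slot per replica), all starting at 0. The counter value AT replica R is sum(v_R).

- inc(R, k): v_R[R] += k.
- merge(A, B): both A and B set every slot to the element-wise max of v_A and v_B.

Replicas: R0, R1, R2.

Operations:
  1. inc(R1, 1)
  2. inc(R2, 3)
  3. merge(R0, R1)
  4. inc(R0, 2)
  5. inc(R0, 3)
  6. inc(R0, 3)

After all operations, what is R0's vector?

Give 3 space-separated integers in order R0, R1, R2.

Answer: 8 1 0

Derivation:
Op 1: inc R1 by 1 -> R1=(0,1,0) value=1
Op 2: inc R2 by 3 -> R2=(0,0,3) value=3
Op 3: merge R0<->R1 -> R0=(0,1,0) R1=(0,1,0)
Op 4: inc R0 by 2 -> R0=(2,1,0) value=3
Op 5: inc R0 by 3 -> R0=(5,1,0) value=6
Op 6: inc R0 by 3 -> R0=(8,1,0) value=9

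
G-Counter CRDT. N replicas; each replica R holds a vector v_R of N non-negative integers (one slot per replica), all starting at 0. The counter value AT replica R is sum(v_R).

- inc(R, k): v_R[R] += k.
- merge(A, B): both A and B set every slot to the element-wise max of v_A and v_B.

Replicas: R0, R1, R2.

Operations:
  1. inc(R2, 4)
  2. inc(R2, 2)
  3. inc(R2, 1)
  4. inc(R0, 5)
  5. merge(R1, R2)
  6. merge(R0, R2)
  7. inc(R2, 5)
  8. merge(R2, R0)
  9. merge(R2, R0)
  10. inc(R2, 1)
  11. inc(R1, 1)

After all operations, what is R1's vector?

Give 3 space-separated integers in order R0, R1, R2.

Answer: 0 1 7

Derivation:
Op 1: inc R2 by 4 -> R2=(0,0,4) value=4
Op 2: inc R2 by 2 -> R2=(0,0,6) value=6
Op 3: inc R2 by 1 -> R2=(0,0,7) value=7
Op 4: inc R0 by 5 -> R0=(5,0,0) value=5
Op 5: merge R1<->R2 -> R1=(0,0,7) R2=(0,0,7)
Op 6: merge R0<->R2 -> R0=(5,0,7) R2=(5,0,7)
Op 7: inc R2 by 5 -> R2=(5,0,12) value=17
Op 8: merge R2<->R0 -> R2=(5,0,12) R0=(5,0,12)
Op 9: merge R2<->R0 -> R2=(5,0,12) R0=(5,0,12)
Op 10: inc R2 by 1 -> R2=(5,0,13) value=18
Op 11: inc R1 by 1 -> R1=(0,1,7) value=8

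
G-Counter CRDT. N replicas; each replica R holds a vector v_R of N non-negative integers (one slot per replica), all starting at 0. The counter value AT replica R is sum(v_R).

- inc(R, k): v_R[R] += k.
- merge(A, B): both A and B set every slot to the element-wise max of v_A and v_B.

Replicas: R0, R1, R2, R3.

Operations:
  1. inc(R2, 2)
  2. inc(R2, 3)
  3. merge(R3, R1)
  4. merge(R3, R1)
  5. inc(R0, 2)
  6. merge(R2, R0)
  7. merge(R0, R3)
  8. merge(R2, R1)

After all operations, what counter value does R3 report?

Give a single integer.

Answer: 7

Derivation:
Op 1: inc R2 by 2 -> R2=(0,0,2,0) value=2
Op 2: inc R2 by 3 -> R2=(0,0,5,0) value=5
Op 3: merge R3<->R1 -> R3=(0,0,0,0) R1=(0,0,0,0)
Op 4: merge R3<->R1 -> R3=(0,0,0,0) R1=(0,0,0,0)
Op 5: inc R0 by 2 -> R0=(2,0,0,0) value=2
Op 6: merge R2<->R0 -> R2=(2,0,5,0) R0=(2,0,5,0)
Op 7: merge R0<->R3 -> R0=(2,0,5,0) R3=(2,0,5,0)
Op 8: merge R2<->R1 -> R2=(2,0,5,0) R1=(2,0,5,0)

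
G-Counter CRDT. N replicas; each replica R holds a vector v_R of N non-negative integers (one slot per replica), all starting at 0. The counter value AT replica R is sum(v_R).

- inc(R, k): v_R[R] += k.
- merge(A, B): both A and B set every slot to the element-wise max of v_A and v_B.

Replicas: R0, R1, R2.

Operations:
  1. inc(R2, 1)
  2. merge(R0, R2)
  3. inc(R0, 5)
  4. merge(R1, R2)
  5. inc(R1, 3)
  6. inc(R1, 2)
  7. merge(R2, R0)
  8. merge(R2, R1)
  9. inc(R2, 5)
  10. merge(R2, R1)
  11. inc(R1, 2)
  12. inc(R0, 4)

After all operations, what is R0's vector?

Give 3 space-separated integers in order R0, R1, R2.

Answer: 9 0 1

Derivation:
Op 1: inc R2 by 1 -> R2=(0,0,1) value=1
Op 2: merge R0<->R2 -> R0=(0,0,1) R2=(0,0,1)
Op 3: inc R0 by 5 -> R0=(5,0,1) value=6
Op 4: merge R1<->R2 -> R1=(0,0,1) R2=(0,0,1)
Op 5: inc R1 by 3 -> R1=(0,3,1) value=4
Op 6: inc R1 by 2 -> R1=(0,5,1) value=6
Op 7: merge R2<->R0 -> R2=(5,0,1) R0=(5,0,1)
Op 8: merge R2<->R1 -> R2=(5,5,1) R1=(5,5,1)
Op 9: inc R2 by 5 -> R2=(5,5,6) value=16
Op 10: merge R2<->R1 -> R2=(5,5,6) R1=(5,5,6)
Op 11: inc R1 by 2 -> R1=(5,7,6) value=18
Op 12: inc R0 by 4 -> R0=(9,0,1) value=10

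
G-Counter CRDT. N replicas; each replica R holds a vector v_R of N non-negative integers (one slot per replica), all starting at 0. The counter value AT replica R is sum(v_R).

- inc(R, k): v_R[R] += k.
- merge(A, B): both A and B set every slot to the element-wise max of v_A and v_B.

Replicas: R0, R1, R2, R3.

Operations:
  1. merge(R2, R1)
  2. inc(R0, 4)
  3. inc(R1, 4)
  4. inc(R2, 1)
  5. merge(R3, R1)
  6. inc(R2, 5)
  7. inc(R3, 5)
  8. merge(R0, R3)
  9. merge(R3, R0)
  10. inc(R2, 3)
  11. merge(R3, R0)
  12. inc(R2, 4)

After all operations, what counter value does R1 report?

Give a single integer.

Op 1: merge R2<->R1 -> R2=(0,0,0,0) R1=(0,0,0,0)
Op 2: inc R0 by 4 -> R0=(4,0,0,0) value=4
Op 3: inc R1 by 4 -> R1=(0,4,0,0) value=4
Op 4: inc R2 by 1 -> R2=(0,0,1,0) value=1
Op 5: merge R3<->R1 -> R3=(0,4,0,0) R1=(0,4,0,0)
Op 6: inc R2 by 5 -> R2=(0,0,6,0) value=6
Op 7: inc R3 by 5 -> R3=(0,4,0,5) value=9
Op 8: merge R0<->R3 -> R0=(4,4,0,5) R3=(4,4,0,5)
Op 9: merge R3<->R0 -> R3=(4,4,0,5) R0=(4,4,0,5)
Op 10: inc R2 by 3 -> R2=(0,0,9,0) value=9
Op 11: merge R3<->R0 -> R3=(4,4,0,5) R0=(4,4,0,5)
Op 12: inc R2 by 4 -> R2=(0,0,13,0) value=13

Answer: 4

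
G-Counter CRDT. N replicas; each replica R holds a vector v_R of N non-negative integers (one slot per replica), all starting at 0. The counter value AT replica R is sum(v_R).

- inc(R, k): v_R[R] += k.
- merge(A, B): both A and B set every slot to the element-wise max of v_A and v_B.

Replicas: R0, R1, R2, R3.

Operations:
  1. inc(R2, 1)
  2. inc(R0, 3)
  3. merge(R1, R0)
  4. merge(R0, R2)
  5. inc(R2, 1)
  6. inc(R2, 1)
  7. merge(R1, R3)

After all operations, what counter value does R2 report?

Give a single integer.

Answer: 6

Derivation:
Op 1: inc R2 by 1 -> R2=(0,0,1,0) value=1
Op 2: inc R0 by 3 -> R0=(3,0,0,0) value=3
Op 3: merge R1<->R0 -> R1=(3,0,0,0) R0=(3,0,0,0)
Op 4: merge R0<->R2 -> R0=(3,0,1,0) R2=(3,0,1,0)
Op 5: inc R2 by 1 -> R2=(3,0,2,0) value=5
Op 6: inc R2 by 1 -> R2=(3,0,3,0) value=6
Op 7: merge R1<->R3 -> R1=(3,0,0,0) R3=(3,0,0,0)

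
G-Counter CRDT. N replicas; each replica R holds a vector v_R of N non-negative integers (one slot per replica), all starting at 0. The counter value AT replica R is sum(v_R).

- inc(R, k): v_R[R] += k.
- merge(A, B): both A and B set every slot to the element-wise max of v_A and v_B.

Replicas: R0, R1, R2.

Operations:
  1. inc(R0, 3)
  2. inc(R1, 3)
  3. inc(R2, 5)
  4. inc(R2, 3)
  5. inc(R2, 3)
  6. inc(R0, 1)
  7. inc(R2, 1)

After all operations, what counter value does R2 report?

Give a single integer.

Answer: 12

Derivation:
Op 1: inc R0 by 3 -> R0=(3,0,0) value=3
Op 2: inc R1 by 3 -> R1=(0,3,0) value=3
Op 3: inc R2 by 5 -> R2=(0,0,5) value=5
Op 4: inc R2 by 3 -> R2=(0,0,8) value=8
Op 5: inc R2 by 3 -> R2=(0,0,11) value=11
Op 6: inc R0 by 1 -> R0=(4,0,0) value=4
Op 7: inc R2 by 1 -> R2=(0,0,12) value=12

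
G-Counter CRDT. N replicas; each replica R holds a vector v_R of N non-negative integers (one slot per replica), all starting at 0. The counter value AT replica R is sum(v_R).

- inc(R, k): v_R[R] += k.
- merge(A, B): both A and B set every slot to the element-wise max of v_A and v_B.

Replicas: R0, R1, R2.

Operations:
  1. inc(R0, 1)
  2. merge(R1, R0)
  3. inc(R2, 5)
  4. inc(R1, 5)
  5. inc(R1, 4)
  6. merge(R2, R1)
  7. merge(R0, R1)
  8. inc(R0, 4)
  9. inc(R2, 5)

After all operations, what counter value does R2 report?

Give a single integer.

Answer: 20

Derivation:
Op 1: inc R0 by 1 -> R0=(1,0,0) value=1
Op 2: merge R1<->R0 -> R1=(1,0,0) R0=(1,0,0)
Op 3: inc R2 by 5 -> R2=(0,0,5) value=5
Op 4: inc R1 by 5 -> R1=(1,5,0) value=6
Op 5: inc R1 by 4 -> R1=(1,9,0) value=10
Op 6: merge R2<->R1 -> R2=(1,9,5) R1=(1,9,5)
Op 7: merge R0<->R1 -> R0=(1,9,5) R1=(1,9,5)
Op 8: inc R0 by 4 -> R0=(5,9,5) value=19
Op 9: inc R2 by 5 -> R2=(1,9,10) value=20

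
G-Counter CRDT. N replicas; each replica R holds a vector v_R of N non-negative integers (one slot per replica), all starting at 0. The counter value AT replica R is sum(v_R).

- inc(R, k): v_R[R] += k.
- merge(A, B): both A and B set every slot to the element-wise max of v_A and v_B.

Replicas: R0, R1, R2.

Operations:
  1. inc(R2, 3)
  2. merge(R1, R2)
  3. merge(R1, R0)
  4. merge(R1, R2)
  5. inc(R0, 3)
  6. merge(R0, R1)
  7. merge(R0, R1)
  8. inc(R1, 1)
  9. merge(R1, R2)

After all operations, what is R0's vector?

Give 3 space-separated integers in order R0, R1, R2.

Op 1: inc R2 by 3 -> R2=(0,0,3) value=3
Op 2: merge R1<->R2 -> R1=(0,0,3) R2=(0,0,3)
Op 3: merge R1<->R0 -> R1=(0,0,3) R0=(0,0,3)
Op 4: merge R1<->R2 -> R1=(0,0,3) R2=(0,0,3)
Op 5: inc R0 by 3 -> R0=(3,0,3) value=6
Op 6: merge R0<->R1 -> R0=(3,0,3) R1=(3,0,3)
Op 7: merge R0<->R1 -> R0=(3,0,3) R1=(3,0,3)
Op 8: inc R1 by 1 -> R1=(3,1,3) value=7
Op 9: merge R1<->R2 -> R1=(3,1,3) R2=(3,1,3)

Answer: 3 0 3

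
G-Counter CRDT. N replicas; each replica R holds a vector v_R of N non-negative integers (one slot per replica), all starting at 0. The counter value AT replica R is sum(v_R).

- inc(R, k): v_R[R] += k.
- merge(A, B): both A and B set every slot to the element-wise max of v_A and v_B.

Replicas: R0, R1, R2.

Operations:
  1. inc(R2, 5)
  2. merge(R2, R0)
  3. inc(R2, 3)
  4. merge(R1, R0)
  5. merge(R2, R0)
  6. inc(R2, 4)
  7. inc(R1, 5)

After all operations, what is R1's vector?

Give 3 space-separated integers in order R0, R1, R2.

Answer: 0 5 5

Derivation:
Op 1: inc R2 by 5 -> R2=(0,0,5) value=5
Op 2: merge R2<->R0 -> R2=(0,0,5) R0=(0,0,5)
Op 3: inc R2 by 3 -> R2=(0,0,8) value=8
Op 4: merge R1<->R0 -> R1=(0,0,5) R0=(0,0,5)
Op 5: merge R2<->R0 -> R2=(0,0,8) R0=(0,0,8)
Op 6: inc R2 by 4 -> R2=(0,0,12) value=12
Op 7: inc R1 by 5 -> R1=(0,5,5) value=10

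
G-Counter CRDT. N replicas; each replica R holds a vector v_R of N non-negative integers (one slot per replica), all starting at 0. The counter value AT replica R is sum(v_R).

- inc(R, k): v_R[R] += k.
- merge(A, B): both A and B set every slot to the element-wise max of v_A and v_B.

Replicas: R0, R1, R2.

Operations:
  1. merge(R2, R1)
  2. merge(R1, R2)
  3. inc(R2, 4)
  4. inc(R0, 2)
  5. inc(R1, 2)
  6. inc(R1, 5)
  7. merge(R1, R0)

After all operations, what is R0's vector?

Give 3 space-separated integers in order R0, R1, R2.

Op 1: merge R2<->R1 -> R2=(0,0,0) R1=(0,0,0)
Op 2: merge R1<->R2 -> R1=(0,0,0) R2=(0,0,0)
Op 3: inc R2 by 4 -> R2=(0,0,4) value=4
Op 4: inc R0 by 2 -> R0=(2,0,0) value=2
Op 5: inc R1 by 2 -> R1=(0,2,0) value=2
Op 6: inc R1 by 5 -> R1=(0,7,0) value=7
Op 7: merge R1<->R0 -> R1=(2,7,0) R0=(2,7,0)

Answer: 2 7 0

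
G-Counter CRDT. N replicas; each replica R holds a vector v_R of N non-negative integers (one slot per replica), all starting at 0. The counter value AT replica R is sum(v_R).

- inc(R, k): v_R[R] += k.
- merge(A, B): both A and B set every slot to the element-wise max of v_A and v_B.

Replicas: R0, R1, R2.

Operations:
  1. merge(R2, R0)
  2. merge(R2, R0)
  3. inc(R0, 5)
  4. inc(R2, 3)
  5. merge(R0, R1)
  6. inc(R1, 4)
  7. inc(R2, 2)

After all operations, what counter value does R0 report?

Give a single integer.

Op 1: merge R2<->R0 -> R2=(0,0,0) R0=(0,0,0)
Op 2: merge R2<->R0 -> R2=(0,0,0) R0=(0,0,0)
Op 3: inc R0 by 5 -> R0=(5,0,0) value=5
Op 4: inc R2 by 3 -> R2=(0,0,3) value=3
Op 5: merge R0<->R1 -> R0=(5,0,0) R1=(5,0,0)
Op 6: inc R1 by 4 -> R1=(5,4,0) value=9
Op 7: inc R2 by 2 -> R2=(0,0,5) value=5

Answer: 5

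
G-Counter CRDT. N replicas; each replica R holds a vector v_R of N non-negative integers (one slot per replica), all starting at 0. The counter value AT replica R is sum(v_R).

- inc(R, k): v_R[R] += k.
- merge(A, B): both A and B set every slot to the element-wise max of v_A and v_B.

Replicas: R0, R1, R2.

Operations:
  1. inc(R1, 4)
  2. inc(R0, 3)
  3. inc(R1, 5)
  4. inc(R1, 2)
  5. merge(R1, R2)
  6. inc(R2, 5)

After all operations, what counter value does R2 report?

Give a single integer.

Answer: 16

Derivation:
Op 1: inc R1 by 4 -> R1=(0,4,0) value=4
Op 2: inc R0 by 3 -> R0=(3,0,0) value=3
Op 3: inc R1 by 5 -> R1=(0,9,0) value=9
Op 4: inc R1 by 2 -> R1=(0,11,0) value=11
Op 5: merge R1<->R2 -> R1=(0,11,0) R2=(0,11,0)
Op 6: inc R2 by 5 -> R2=(0,11,5) value=16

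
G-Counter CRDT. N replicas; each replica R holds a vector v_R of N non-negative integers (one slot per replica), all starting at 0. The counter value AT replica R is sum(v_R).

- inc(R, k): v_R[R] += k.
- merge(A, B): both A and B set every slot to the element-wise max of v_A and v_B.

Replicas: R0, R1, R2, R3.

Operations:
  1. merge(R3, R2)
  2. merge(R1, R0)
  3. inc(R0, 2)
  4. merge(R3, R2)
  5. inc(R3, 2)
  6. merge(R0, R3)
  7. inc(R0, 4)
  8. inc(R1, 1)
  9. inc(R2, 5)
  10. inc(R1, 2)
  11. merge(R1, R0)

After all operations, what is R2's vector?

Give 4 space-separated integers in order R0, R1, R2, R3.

Op 1: merge R3<->R2 -> R3=(0,0,0,0) R2=(0,0,0,0)
Op 2: merge R1<->R0 -> R1=(0,0,0,0) R0=(0,0,0,0)
Op 3: inc R0 by 2 -> R0=(2,0,0,0) value=2
Op 4: merge R3<->R2 -> R3=(0,0,0,0) R2=(0,0,0,0)
Op 5: inc R3 by 2 -> R3=(0,0,0,2) value=2
Op 6: merge R0<->R3 -> R0=(2,0,0,2) R3=(2,0,0,2)
Op 7: inc R0 by 4 -> R0=(6,0,0,2) value=8
Op 8: inc R1 by 1 -> R1=(0,1,0,0) value=1
Op 9: inc R2 by 5 -> R2=(0,0,5,0) value=5
Op 10: inc R1 by 2 -> R1=(0,3,0,0) value=3
Op 11: merge R1<->R0 -> R1=(6,3,0,2) R0=(6,3,0,2)

Answer: 0 0 5 0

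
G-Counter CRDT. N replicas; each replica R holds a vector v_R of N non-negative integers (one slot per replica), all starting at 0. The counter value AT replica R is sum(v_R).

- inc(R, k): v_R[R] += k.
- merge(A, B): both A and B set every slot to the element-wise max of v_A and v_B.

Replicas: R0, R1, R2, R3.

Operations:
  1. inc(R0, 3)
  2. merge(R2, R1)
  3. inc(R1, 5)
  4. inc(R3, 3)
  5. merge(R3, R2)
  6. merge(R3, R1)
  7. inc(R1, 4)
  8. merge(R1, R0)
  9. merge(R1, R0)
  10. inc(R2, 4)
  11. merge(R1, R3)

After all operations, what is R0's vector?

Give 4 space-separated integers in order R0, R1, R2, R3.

Op 1: inc R0 by 3 -> R0=(3,0,0,0) value=3
Op 2: merge R2<->R1 -> R2=(0,0,0,0) R1=(0,0,0,0)
Op 3: inc R1 by 5 -> R1=(0,5,0,0) value=5
Op 4: inc R3 by 3 -> R3=(0,0,0,3) value=3
Op 5: merge R3<->R2 -> R3=(0,0,0,3) R2=(0,0,0,3)
Op 6: merge R3<->R1 -> R3=(0,5,0,3) R1=(0,5,0,3)
Op 7: inc R1 by 4 -> R1=(0,9,0,3) value=12
Op 8: merge R1<->R0 -> R1=(3,9,0,3) R0=(3,9,0,3)
Op 9: merge R1<->R0 -> R1=(3,9,0,3) R0=(3,9,0,3)
Op 10: inc R2 by 4 -> R2=(0,0,4,3) value=7
Op 11: merge R1<->R3 -> R1=(3,9,0,3) R3=(3,9,0,3)

Answer: 3 9 0 3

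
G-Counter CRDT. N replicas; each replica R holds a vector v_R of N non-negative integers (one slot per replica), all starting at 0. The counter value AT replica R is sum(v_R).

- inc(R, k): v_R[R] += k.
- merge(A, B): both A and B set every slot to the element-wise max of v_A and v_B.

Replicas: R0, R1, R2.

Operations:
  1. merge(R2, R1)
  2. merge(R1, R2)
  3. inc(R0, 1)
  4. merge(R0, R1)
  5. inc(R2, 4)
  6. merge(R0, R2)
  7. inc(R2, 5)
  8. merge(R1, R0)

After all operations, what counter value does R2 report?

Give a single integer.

Op 1: merge R2<->R1 -> R2=(0,0,0) R1=(0,0,0)
Op 2: merge R1<->R2 -> R1=(0,0,0) R2=(0,0,0)
Op 3: inc R0 by 1 -> R0=(1,0,0) value=1
Op 4: merge R0<->R1 -> R0=(1,0,0) R1=(1,0,0)
Op 5: inc R2 by 4 -> R2=(0,0,4) value=4
Op 6: merge R0<->R2 -> R0=(1,0,4) R2=(1,0,4)
Op 7: inc R2 by 5 -> R2=(1,0,9) value=10
Op 8: merge R1<->R0 -> R1=(1,0,4) R0=(1,0,4)

Answer: 10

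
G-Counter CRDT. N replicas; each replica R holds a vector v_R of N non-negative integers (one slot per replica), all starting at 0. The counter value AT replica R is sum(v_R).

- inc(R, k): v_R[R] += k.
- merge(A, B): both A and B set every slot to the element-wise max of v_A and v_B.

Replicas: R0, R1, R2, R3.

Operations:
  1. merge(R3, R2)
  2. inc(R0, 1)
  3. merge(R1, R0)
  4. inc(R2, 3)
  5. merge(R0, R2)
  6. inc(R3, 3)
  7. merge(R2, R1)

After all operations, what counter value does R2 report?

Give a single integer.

Op 1: merge R3<->R2 -> R3=(0,0,0,0) R2=(0,0,0,0)
Op 2: inc R0 by 1 -> R0=(1,0,0,0) value=1
Op 3: merge R1<->R0 -> R1=(1,0,0,0) R0=(1,0,0,0)
Op 4: inc R2 by 3 -> R2=(0,0,3,0) value=3
Op 5: merge R0<->R2 -> R0=(1,0,3,0) R2=(1,0,3,0)
Op 6: inc R3 by 3 -> R3=(0,0,0,3) value=3
Op 7: merge R2<->R1 -> R2=(1,0,3,0) R1=(1,0,3,0)

Answer: 4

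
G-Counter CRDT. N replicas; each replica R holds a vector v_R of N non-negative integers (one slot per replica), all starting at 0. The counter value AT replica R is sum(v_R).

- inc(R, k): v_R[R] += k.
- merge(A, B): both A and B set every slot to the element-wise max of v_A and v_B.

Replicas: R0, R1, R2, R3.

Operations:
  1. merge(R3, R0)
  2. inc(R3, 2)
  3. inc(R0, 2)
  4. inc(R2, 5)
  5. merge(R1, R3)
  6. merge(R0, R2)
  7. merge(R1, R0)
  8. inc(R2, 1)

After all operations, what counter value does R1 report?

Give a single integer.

Op 1: merge R3<->R0 -> R3=(0,0,0,0) R0=(0,0,0,0)
Op 2: inc R3 by 2 -> R3=(0,0,0,2) value=2
Op 3: inc R0 by 2 -> R0=(2,0,0,0) value=2
Op 4: inc R2 by 5 -> R2=(0,0,5,0) value=5
Op 5: merge R1<->R3 -> R1=(0,0,0,2) R3=(0,0,0,2)
Op 6: merge R0<->R2 -> R0=(2,0,5,0) R2=(2,0,5,0)
Op 7: merge R1<->R0 -> R1=(2,0,5,2) R0=(2,0,5,2)
Op 8: inc R2 by 1 -> R2=(2,0,6,0) value=8

Answer: 9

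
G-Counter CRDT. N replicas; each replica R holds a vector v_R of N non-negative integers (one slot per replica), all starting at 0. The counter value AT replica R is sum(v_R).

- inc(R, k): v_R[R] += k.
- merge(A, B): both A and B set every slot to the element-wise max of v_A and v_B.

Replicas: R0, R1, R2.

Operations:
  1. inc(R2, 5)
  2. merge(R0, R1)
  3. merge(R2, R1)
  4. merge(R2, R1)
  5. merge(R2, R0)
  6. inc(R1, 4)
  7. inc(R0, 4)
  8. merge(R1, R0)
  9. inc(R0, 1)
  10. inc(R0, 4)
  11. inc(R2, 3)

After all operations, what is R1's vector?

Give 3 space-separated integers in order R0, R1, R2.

Op 1: inc R2 by 5 -> R2=(0,0,5) value=5
Op 2: merge R0<->R1 -> R0=(0,0,0) R1=(0,0,0)
Op 3: merge R2<->R1 -> R2=(0,0,5) R1=(0,0,5)
Op 4: merge R2<->R1 -> R2=(0,0,5) R1=(0,0,5)
Op 5: merge R2<->R0 -> R2=(0,0,5) R0=(0,0,5)
Op 6: inc R1 by 4 -> R1=(0,4,5) value=9
Op 7: inc R0 by 4 -> R0=(4,0,5) value=9
Op 8: merge R1<->R0 -> R1=(4,4,5) R0=(4,4,5)
Op 9: inc R0 by 1 -> R0=(5,4,5) value=14
Op 10: inc R0 by 4 -> R0=(9,4,5) value=18
Op 11: inc R2 by 3 -> R2=(0,0,8) value=8

Answer: 4 4 5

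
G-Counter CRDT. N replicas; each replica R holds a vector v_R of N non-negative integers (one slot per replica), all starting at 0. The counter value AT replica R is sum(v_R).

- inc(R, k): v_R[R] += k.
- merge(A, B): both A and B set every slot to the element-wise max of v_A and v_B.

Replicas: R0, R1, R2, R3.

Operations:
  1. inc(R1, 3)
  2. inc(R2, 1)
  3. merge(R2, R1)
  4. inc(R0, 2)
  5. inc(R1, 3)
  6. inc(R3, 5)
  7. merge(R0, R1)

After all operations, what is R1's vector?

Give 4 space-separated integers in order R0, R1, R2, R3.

Answer: 2 6 1 0

Derivation:
Op 1: inc R1 by 3 -> R1=(0,3,0,0) value=3
Op 2: inc R2 by 1 -> R2=(0,0,1,0) value=1
Op 3: merge R2<->R1 -> R2=(0,3,1,0) R1=(0,3,1,0)
Op 4: inc R0 by 2 -> R0=(2,0,0,0) value=2
Op 5: inc R1 by 3 -> R1=(0,6,1,0) value=7
Op 6: inc R3 by 5 -> R3=(0,0,0,5) value=5
Op 7: merge R0<->R1 -> R0=(2,6,1,0) R1=(2,6,1,0)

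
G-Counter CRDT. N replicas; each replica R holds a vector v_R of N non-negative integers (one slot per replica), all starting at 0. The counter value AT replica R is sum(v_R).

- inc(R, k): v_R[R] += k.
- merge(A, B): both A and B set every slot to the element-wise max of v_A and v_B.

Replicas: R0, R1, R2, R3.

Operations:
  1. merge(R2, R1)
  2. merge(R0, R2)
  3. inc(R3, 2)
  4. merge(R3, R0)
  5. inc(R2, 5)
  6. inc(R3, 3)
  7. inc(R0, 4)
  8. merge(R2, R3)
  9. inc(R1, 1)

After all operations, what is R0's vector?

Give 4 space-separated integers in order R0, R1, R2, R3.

Answer: 4 0 0 2

Derivation:
Op 1: merge R2<->R1 -> R2=(0,0,0,0) R1=(0,0,0,0)
Op 2: merge R0<->R2 -> R0=(0,0,0,0) R2=(0,0,0,0)
Op 3: inc R3 by 2 -> R3=(0,0,0,2) value=2
Op 4: merge R3<->R0 -> R3=(0,0,0,2) R0=(0,0,0,2)
Op 5: inc R2 by 5 -> R2=(0,0,5,0) value=5
Op 6: inc R3 by 3 -> R3=(0,0,0,5) value=5
Op 7: inc R0 by 4 -> R0=(4,0,0,2) value=6
Op 8: merge R2<->R3 -> R2=(0,0,5,5) R3=(0,0,5,5)
Op 9: inc R1 by 1 -> R1=(0,1,0,0) value=1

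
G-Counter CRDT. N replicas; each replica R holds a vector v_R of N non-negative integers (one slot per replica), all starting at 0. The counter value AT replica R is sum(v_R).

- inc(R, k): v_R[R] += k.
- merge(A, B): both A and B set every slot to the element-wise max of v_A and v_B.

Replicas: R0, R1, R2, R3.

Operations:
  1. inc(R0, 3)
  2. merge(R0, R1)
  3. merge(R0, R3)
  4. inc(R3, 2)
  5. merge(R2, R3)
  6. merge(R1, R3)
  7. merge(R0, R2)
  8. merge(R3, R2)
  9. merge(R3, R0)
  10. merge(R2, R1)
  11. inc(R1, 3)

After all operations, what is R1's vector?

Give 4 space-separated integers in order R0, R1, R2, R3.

Op 1: inc R0 by 3 -> R0=(3,0,0,0) value=3
Op 2: merge R0<->R1 -> R0=(3,0,0,0) R1=(3,0,0,0)
Op 3: merge R0<->R3 -> R0=(3,0,0,0) R3=(3,0,0,0)
Op 4: inc R3 by 2 -> R3=(3,0,0,2) value=5
Op 5: merge R2<->R3 -> R2=(3,0,0,2) R3=(3,0,0,2)
Op 6: merge R1<->R3 -> R1=(3,0,0,2) R3=(3,0,0,2)
Op 7: merge R0<->R2 -> R0=(3,0,0,2) R2=(3,0,0,2)
Op 8: merge R3<->R2 -> R3=(3,0,0,2) R2=(3,0,0,2)
Op 9: merge R3<->R0 -> R3=(3,0,0,2) R0=(3,0,0,2)
Op 10: merge R2<->R1 -> R2=(3,0,0,2) R1=(3,0,0,2)
Op 11: inc R1 by 3 -> R1=(3,3,0,2) value=8

Answer: 3 3 0 2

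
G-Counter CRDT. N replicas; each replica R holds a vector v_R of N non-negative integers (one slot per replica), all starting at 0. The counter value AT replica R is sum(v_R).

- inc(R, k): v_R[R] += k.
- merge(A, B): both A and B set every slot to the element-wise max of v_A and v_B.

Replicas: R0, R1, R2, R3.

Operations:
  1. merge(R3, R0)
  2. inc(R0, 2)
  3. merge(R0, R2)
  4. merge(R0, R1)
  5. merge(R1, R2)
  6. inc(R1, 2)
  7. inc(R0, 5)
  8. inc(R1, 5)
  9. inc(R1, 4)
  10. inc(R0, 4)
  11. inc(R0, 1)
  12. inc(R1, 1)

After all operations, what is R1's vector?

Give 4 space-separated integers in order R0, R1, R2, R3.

Op 1: merge R3<->R0 -> R3=(0,0,0,0) R0=(0,0,0,0)
Op 2: inc R0 by 2 -> R0=(2,0,0,0) value=2
Op 3: merge R0<->R2 -> R0=(2,0,0,0) R2=(2,0,0,0)
Op 4: merge R0<->R1 -> R0=(2,0,0,0) R1=(2,0,0,0)
Op 5: merge R1<->R2 -> R1=(2,0,0,0) R2=(2,0,0,0)
Op 6: inc R1 by 2 -> R1=(2,2,0,0) value=4
Op 7: inc R0 by 5 -> R0=(7,0,0,0) value=7
Op 8: inc R1 by 5 -> R1=(2,7,0,0) value=9
Op 9: inc R1 by 4 -> R1=(2,11,0,0) value=13
Op 10: inc R0 by 4 -> R0=(11,0,0,0) value=11
Op 11: inc R0 by 1 -> R0=(12,0,0,0) value=12
Op 12: inc R1 by 1 -> R1=(2,12,0,0) value=14

Answer: 2 12 0 0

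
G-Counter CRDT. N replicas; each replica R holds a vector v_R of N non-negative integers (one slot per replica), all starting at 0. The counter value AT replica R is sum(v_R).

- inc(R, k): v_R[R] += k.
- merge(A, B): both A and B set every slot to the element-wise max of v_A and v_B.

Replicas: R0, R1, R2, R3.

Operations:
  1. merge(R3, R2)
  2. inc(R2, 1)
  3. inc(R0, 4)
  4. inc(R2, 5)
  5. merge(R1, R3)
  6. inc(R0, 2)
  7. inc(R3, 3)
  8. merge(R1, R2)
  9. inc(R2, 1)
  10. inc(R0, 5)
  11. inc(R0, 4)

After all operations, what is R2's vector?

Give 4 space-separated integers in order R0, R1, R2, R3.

Op 1: merge R3<->R2 -> R3=(0,0,0,0) R2=(0,0,0,0)
Op 2: inc R2 by 1 -> R2=(0,0,1,0) value=1
Op 3: inc R0 by 4 -> R0=(4,0,0,0) value=4
Op 4: inc R2 by 5 -> R2=(0,0,6,0) value=6
Op 5: merge R1<->R3 -> R1=(0,0,0,0) R3=(0,0,0,0)
Op 6: inc R0 by 2 -> R0=(6,0,0,0) value=6
Op 7: inc R3 by 3 -> R3=(0,0,0,3) value=3
Op 8: merge R1<->R2 -> R1=(0,0,6,0) R2=(0,0,6,0)
Op 9: inc R2 by 1 -> R2=(0,0,7,0) value=7
Op 10: inc R0 by 5 -> R0=(11,0,0,0) value=11
Op 11: inc R0 by 4 -> R0=(15,0,0,0) value=15

Answer: 0 0 7 0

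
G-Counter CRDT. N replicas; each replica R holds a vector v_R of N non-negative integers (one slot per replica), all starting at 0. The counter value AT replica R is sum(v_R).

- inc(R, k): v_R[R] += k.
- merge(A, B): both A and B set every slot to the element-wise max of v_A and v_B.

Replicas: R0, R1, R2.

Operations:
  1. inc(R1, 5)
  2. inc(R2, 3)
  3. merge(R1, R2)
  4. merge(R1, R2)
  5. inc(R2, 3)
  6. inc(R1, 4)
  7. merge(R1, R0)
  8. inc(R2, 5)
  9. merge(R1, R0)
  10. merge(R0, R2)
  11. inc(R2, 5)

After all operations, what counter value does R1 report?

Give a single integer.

Answer: 12

Derivation:
Op 1: inc R1 by 5 -> R1=(0,5,0) value=5
Op 2: inc R2 by 3 -> R2=(0,0,3) value=3
Op 3: merge R1<->R2 -> R1=(0,5,3) R2=(0,5,3)
Op 4: merge R1<->R2 -> R1=(0,5,3) R2=(0,5,3)
Op 5: inc R2 by 3 -> R2=(0,5,6) value=11
Op 6: inc R1 by 4 -> R1=(0,9,3) value=12
Op 7: merge R1<->R0 -> R1=(0,9,3) R0=(0,9,3)
Op 8: inc R2 by 5 -> R2=(0,5,11) value=16
Op 9: merge R1<->R0 -> R1=(0,9,3) R0=(0,9,3)
Op 10: merge R0<->R2 -> R0=(0,9,11) R2=(0,9,11)
Op 11: inc R2 by 5 -> R2=(0,9,16) value=25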